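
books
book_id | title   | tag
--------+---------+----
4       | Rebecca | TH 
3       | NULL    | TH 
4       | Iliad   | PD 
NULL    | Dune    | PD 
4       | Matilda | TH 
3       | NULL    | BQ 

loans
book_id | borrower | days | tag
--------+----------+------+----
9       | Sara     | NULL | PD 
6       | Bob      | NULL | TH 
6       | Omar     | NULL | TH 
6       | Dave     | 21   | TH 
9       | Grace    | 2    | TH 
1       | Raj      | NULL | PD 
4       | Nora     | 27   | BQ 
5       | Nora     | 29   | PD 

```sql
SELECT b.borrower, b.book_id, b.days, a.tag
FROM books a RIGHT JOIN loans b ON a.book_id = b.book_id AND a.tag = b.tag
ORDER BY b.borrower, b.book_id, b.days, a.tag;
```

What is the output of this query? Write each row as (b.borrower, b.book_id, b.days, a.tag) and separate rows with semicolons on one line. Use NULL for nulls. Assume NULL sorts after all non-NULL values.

RIGHT JOIN keeps every row from `loans`; unmatched rows get NULL for `books`'s columns.
Matching on a.book_id = b.book_id AND a.tag = b.tag. A NULL in a compared column never satisfies the condition.
Matched pairs: 0; unmatched b rows kept: 8.

(Bob, 6, NULL, NULL); (Dave, 6, 21, NULL); (Grace, 9, 2, NULL); (Nora, 4, 27, NULL); (Nora, 5, 29, NULL); (Omar, 6, NULL, NULL); (Raj, 1, NULL, NULL); (Sara, 9, NULL, NULL)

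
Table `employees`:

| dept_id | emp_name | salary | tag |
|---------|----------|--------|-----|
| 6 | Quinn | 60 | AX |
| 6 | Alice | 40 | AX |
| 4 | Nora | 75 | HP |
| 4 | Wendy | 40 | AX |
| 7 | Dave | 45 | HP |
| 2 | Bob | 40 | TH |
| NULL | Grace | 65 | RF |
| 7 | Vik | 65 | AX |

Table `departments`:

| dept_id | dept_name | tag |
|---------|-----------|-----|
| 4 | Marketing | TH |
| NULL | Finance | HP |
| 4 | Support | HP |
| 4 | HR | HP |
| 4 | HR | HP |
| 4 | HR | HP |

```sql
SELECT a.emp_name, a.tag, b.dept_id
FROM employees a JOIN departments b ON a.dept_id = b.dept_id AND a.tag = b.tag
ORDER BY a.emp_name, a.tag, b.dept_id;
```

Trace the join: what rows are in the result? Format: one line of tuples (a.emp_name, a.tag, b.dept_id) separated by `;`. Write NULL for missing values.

(Nora, HP, 4); (Nora, HP, 4); (Nora, HP, 4); (Nora, HP, 4)

INNER JOIN keeps only pairs where the ON condition holds.
Matching on a.dept_id = b.dept_id AND a.tag = b.tag. A NULL in a compared column never satisfies the condition.
- a row (dept_id=6, tag=AX): no match → dropped.
- a row (dept_id=6, tag=AX): no match → dropped.
- a row (dept_id=4, tag=HP): matches 4 b row(s) → 4 output row(s).
- a row (dept_id=4, tag=AX): no match → dropped.
- a row (dept_id=7, tag=HP): no match → dropped.
- a row (dept_id=2, tag=TH): no match → dropped.
- a row (dept_id=NULL, tag=RF): no match → dropped.
- a row (dept_id=7, tag=AX): no match → dropped.
After projecting and ordering:
a.emp_name | a.tag | b.dept_id
Nora | HP | 4
Nora | HP | 4
Nora | HP | 4
Nora | HP | 4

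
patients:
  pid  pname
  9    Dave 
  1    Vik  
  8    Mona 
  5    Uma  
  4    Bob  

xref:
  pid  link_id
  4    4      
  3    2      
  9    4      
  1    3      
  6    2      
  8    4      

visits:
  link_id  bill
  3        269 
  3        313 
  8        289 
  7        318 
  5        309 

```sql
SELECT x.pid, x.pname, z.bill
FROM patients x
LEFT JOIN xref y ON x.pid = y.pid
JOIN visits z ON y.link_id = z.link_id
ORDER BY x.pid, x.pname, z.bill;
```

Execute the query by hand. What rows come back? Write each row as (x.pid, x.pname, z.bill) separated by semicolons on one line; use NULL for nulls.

(1, Vik, 269); (1, Vik, 313)

Step 1 — x LEFT JOIN y on pid → 5 row(s).
Then INNER JOIN `visits z` on link_id: keep only rows whose y.link_id appears in z.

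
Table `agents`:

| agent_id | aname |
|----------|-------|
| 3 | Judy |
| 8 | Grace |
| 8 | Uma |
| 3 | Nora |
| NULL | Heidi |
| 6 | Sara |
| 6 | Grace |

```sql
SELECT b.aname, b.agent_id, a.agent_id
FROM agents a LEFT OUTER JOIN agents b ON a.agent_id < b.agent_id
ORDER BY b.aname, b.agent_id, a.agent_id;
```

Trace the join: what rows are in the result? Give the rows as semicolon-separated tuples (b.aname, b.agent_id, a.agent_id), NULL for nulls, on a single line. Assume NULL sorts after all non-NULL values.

(Grace, 6, 3); (Grace, 6, 3); (Grace, 8, 3); (Grace, 8, 3); (Grace, 8, 6); (Grace, 8, 6); (Sara, 6, 3); (Sara, 6, 3); (Uma, 8, 3); (Uma, 8, 3); (Uma, 8, 6); (Uma, 8, 6); (NULL, NULL, 8); (NULL, NULL, 8); (NULL, NULL, NULL)

LEFT JOIN keeps every row from `agents a`; unmatched rows get NULL for `agents b`'s columns.
Matching on a.agent_id < b.agent_id. A NULL in a compared column never satisfies the condition.
- a row (agent_id=3): matches 4 b row(s) → 4 output row(s).
- a row (agent_id=8): no match → kept, b columns NULL.
- a row (agent_id=8): no match → kept, b columns NULL.
- a row (agent_id=3): matches 4 b row(s) → 4 output row(s).
- a row (agent_id=NULL): no match → kept, b columns NULL.
- a row (agent_id=6): matches 2 b row(s) → 2 output row(s).
- a row (agent_id=6): matches 2 b row(s) → 2 output row(s).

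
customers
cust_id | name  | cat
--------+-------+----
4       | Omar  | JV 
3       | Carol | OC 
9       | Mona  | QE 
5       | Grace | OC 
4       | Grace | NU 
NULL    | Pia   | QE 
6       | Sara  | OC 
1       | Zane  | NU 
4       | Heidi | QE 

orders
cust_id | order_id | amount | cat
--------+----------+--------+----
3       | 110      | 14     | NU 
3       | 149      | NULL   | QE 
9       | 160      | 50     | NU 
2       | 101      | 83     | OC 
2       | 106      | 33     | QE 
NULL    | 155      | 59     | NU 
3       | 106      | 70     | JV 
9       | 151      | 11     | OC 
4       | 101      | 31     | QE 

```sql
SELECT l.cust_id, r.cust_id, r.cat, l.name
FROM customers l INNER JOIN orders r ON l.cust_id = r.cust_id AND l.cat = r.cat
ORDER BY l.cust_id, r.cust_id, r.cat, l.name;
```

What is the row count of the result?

1

INNER JOIN keeps only pairs where the ON condition holds.
Matching on l.cust_id = r.cust_id AND l.cat = r.cat. A NULL in a compared column never satisfies the condition.
- l[0] cust_id=4, cat=JV → no match; dropped.
- l[1] cust_id=3, cat=OC → no match; dropped.
- l[2] cust_id=9, cat=QE → no match; dropped.
- l[3] cust_id=5, cat=OC → no match; dropped.
- l[4] cust_id=4, cat=NU → no match; dropped.
- l[5] cust_id=NULL, cat=QE → no match; dropped.
- l[6] cust_id=6, cat=OC → no match; dropped.
- l[7] cust_id=1, cat=NU → no match; dropped.
- l[8] cust_id=4, cat=QE → 1 match(es) in r → 1 row(s).
Total: 1 rows.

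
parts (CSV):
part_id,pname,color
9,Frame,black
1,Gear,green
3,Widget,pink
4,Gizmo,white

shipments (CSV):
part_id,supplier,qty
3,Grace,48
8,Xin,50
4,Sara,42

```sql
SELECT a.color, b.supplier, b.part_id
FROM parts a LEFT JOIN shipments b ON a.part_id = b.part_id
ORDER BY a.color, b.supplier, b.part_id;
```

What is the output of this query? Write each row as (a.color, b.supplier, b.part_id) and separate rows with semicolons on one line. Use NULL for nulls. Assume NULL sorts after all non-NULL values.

(black, NULL, NULL); (green, NULL, NULL); (pink, Grace, 3); (white, Sara, 4)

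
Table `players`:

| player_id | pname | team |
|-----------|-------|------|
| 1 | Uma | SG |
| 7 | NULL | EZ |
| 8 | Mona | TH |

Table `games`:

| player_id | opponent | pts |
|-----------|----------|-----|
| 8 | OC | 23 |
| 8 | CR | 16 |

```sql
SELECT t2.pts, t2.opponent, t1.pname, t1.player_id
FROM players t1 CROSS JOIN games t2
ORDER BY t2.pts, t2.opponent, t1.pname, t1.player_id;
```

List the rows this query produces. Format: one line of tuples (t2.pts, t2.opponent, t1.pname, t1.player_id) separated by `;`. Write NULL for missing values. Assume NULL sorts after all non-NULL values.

CROSS JOIN pairs every row of `players` with every row of `games`: 3 × 2 = 6 rows.
After projecting and ordering:
t2.pts | t2.opponent | t1.pname | t1.player_id
16 | CR | Mona | 8
16 | CR | Uma | 1
16 | CR | NULL | 7
23 | OC | Mona | 8
23 | OC | Uma | 1
23 | OC | NULL | 7

(16, CR, Mona, 8); (16, CR, Uma, 1); (16, CR, NULL, 7); (23, OC, Mona, 8); (23, OC, Uma, 1); (23, OC, NULL, 7)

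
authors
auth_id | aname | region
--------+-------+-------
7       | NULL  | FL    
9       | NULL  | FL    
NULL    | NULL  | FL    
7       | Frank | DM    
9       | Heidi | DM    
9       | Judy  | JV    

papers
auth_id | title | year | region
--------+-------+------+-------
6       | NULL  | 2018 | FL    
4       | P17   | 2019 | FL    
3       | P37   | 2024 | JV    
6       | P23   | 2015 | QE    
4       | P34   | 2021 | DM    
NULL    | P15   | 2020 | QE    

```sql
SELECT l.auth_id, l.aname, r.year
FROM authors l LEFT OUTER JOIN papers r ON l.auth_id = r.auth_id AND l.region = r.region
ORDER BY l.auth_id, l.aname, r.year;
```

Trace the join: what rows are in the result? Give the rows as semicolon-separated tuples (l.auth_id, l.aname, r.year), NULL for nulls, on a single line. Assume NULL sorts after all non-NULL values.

LEFT JOIN keeps every row from `authors`; unmatched rows get NULL for `papers`'s columns.
Matching on l.auth_id = r.auth_id AND l.region = r.region. A NULL in a compared column never satisfies the condition.
Matched pairs: 0; unmatched l rows kept: 6.

(7, Frank, NULL); (7, NULL, NULL); (9, Heidi, NULL); (9, Judy, NULL); (9, NULL, NULL); (NULL, NULL, NULL)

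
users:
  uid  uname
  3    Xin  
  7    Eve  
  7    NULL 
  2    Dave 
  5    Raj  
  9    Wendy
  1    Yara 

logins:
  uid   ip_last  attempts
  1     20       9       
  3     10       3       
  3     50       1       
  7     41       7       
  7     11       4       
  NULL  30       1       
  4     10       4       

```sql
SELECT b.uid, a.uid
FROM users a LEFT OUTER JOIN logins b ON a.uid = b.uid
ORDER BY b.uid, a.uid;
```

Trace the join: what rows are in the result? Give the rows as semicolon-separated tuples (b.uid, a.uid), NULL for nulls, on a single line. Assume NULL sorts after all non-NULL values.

(1, 1); (3, 3); (3, 3); (7, 7); (7, 7); (7, 7); (7, 7); (NULL, 2); (NULL, 5); (NULL, 9)

LEFT JOIN keeps every row from `users`; unmatched rows get NULL for `logins`'s columns.
Matching on a.uid = b.uid. A NULL in a compared column never satisfies the condition.
- a (uid=3) pairs with 2 row(s) of b.
- a (uid=7) pairs with 2 row(s) of b.
- a (uid=7) pairs with 2 row(s) of b.
- a (uid=2) has no partner → padded with NULL.
- a (uid=5) has no partner → padded with NULL.
- a (uid=9) has no partner → padded with NULL.
- a (uid=1) pairs with 1 row(s) of b.
After projecting and ordering:
b.uid | a.uid
1 | 1
3 | 3
3 | 3
7 | 7
7 | 7
7 | 7
7 | 7
NULL | 2
NULL | 5
NULL | 9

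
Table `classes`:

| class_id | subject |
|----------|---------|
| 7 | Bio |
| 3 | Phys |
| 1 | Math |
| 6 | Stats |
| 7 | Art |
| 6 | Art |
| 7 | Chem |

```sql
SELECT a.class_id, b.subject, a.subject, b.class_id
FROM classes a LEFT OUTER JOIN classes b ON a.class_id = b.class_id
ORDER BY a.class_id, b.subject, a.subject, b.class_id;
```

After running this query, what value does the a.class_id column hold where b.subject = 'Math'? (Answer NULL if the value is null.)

LEFT JOIN keeps every row from `classes a`; unmatched rows get NULL for `classes b`'s columns.
Matching on a.class_id = b.class_id.
- a[0] class_id=7 → 3 match(es) in b → 3 row(s).
- a[1] class_id=3 → 1 match(es) in b → 1 row(s).
- a[2] class_id=1 → 1 match(es) in b → 1 row(s).
- a[3] class_id=6 → 2 match(es) in b → 2 row(s).
- a[4] class_id=7 → 3 match(es) in b → 3 row(s).
- a[5] class_id=6 → 2 match(es) in b → 2 row(s).
- a[6] class_id=7 → 3 match(es) in b → 3 row(s).

1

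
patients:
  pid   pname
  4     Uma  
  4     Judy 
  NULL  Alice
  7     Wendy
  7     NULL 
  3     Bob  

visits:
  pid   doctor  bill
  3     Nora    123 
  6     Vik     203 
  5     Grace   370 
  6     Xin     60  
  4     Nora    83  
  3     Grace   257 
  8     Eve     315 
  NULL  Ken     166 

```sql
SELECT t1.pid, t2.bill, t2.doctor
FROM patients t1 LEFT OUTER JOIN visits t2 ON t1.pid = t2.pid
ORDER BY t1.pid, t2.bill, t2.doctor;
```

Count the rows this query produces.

7

LEFT JOIN keeps every row from `patients`; unmatched rows get NULL for `visits`'s columns.
Matching on t1.pid = t2.pid. A NULL in a compared column never satisfies the condition.
Matched pairs: 4; unmatched t1 rows kept: 3.
Total: 4 matched + 3 padded = 7 rows.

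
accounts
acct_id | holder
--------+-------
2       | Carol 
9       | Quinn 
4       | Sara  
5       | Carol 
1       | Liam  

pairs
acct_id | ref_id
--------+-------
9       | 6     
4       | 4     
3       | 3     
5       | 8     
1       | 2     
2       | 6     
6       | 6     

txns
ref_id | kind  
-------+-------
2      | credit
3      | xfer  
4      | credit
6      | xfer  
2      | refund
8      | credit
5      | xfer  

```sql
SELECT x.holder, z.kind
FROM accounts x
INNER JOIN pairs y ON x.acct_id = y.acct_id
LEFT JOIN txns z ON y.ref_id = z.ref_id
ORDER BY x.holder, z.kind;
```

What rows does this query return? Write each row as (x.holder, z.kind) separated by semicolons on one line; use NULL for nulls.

Evaluate left to right. First `accounts x INNER JOIN pairs y` on acct_id: 5 row(s).
Then LEFT JOIN `txns z` on ref_id: each of those 5 rows is kept; rows whose y.ref_id has no match in z get NULL for z's columns.

(Carol, credit); (Carol, xfer); (Liam, credit); (Liam, refund); (Quinn, xfer); (Sara, credit)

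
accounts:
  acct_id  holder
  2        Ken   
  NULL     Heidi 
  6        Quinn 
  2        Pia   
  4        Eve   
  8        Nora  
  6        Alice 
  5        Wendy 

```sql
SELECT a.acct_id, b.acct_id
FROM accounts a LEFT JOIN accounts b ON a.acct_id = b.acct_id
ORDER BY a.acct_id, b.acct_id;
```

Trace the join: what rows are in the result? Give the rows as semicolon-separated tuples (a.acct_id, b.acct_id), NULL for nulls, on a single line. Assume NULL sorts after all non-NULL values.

LEFT JOIN keeps every row from `accounts a`; unmatched rows get NULL for `accounts b`'s columns.
Matching on a.acct_id = b.acct_id. A NULL in a compared column never satisfies the condition.
Matched pairs: 11; unmatched a rows kept: 1.

(2, 2); (2, 2); (2, 2); (2, 2); (4, 4); (5, 5); (6, 6); (6, 6); (6, 6); (6, 6); (8, 8); (NULL, NULL)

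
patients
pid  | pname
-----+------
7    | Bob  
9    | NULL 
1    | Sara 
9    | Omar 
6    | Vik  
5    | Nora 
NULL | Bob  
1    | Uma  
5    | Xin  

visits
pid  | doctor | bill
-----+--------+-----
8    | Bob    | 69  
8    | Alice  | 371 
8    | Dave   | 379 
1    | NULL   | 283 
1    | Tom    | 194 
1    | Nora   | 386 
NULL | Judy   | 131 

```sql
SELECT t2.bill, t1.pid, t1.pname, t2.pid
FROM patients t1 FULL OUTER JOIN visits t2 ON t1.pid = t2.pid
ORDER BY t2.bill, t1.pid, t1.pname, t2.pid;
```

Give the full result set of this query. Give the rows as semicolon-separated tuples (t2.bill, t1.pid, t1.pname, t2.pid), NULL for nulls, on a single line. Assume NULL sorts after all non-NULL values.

(69, NULL, NULL, 8); (131, NULL, NULL, NULL); (194, 1, Sara, 1); (194, 1, Uma, 1); (283, 1, Sara, 1); (283, 1, Uma, 1); (371, NULL, NULL, 8); (379, NULL, NULL, 8); (386, 1, Sara, 1); (386, 1, Uma, 1); (NULL, 5, Nora, NULL); (NULL, 5, Xin, NULL); (NULL, 6, Vik, NULL); (NULL, 7, Bob, NULL); (NULL, 9, Omar, NULL); (NULL, 9, NULL, NULL); (NULL, NULL, Bob, NULL)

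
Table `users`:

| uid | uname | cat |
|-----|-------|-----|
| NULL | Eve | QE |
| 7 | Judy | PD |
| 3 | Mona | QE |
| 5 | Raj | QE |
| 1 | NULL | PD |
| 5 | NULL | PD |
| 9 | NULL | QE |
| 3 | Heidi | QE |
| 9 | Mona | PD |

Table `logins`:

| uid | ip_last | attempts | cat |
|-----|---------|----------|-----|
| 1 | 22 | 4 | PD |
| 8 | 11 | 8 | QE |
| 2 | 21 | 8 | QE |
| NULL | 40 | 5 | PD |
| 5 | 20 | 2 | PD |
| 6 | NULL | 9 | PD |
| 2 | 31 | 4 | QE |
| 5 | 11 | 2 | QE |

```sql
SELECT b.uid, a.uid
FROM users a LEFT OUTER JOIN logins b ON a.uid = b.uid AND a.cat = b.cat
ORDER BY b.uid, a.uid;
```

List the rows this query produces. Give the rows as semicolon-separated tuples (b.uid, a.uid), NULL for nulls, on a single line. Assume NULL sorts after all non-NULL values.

LEFT JOIN keeps every row from `users`; unmatched rows get NULL for `logins`'s columns.
Matching on a.uid = b.uid AND a.cat = b.cat. A NULL in a compared column never satisfies the condition.
- uid=NULL, cat=QE: no b row matches, row kept with b columns NULL.
- uid=7, cat=PD: no b row matches, row kept with b columns NULL.
- uid=3, cat=QE: no b row matches, row kept with b columns NULL.
- uid=5, cat=QE: 1 matching b row(s), so 1 row(s) emitted.
- uid=1, cat=PD: 1 matching b row(s), so 1 row(s) emitted.
- uid=5, cat=PD: 1 matching b row(s), so 1 row(s) emitted.
- uid=9, cat=QE: no b row matches, row kept with b columns NULL.
- uid=3, cat=QE: no b row matches, row kept with b columns NULL.
- uid=9, cat=PD: no b row matches, row kept with b columns NULL.
After projecting and ordering:
b.uid | a.uid
1 | 1
5 | 5
5 | 5
NULL | 3
NULL | 3
NULL | 7
NULL | 9
NULL | 9
NULL | NULL

(1, 1); (5, 5); (5, 5); (NULL, 3); (NULL, 3); (NULL, 7); (NULL, 9); (NULL, 9); (NULL, NULL)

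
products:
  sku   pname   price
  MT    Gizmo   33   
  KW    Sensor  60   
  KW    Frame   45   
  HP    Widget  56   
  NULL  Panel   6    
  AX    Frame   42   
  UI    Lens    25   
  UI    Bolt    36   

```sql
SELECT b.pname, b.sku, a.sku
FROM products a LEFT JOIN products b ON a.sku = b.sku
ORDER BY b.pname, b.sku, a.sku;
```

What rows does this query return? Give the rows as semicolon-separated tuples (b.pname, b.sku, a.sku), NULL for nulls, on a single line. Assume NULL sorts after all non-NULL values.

(Bolt, UI, UI); (Bolt, UI, UI); (Frame, AX, AX); (Frame, KW, KW); (Frame, KW, KW); (Gizmo, MT, MT); (Lens, UI, UI); (Lens, UI, UI); (Sensor, KW, KW); (Sensor, KW, KW); (Widget, HP, HP); (NULL, NULL, NULL)

LEFT JOIN keeps every row from `products a`; unmatched rows get NULL for `products b`'s columns.
Matching on a.sku = b.sku. A NULL in a compared column never satisfies the condition.
- a row (sku=MT): matches 1 b row(s) → 1 output row(s).
- a row (sku=KW): matches 2 b row(s) → 2 output row(s).
- a row (sku=KW): matches 2 b row(s) → 2 output row(s).
- a row (sku=HP): matches 1 b row(s) → 1 output row(s).
- a row (sku=NULL): no match → kept, b columns NULL.
- a row (sku=AX): matches 1 b row(s) → 1 output row(s).
- a row (sku=UI): matches 2 b row(s) → 2 output row(s).
- a row (sku=UI): matches 2 b row(s) → 2 output row(s).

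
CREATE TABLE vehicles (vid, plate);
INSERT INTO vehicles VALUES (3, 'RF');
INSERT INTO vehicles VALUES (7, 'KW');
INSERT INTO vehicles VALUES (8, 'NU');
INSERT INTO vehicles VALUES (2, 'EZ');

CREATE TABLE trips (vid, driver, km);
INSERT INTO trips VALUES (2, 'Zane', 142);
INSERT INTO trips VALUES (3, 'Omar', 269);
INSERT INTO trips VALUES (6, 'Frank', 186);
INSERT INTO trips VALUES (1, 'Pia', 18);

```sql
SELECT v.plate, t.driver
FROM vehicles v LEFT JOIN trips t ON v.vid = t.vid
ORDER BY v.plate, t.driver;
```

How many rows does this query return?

4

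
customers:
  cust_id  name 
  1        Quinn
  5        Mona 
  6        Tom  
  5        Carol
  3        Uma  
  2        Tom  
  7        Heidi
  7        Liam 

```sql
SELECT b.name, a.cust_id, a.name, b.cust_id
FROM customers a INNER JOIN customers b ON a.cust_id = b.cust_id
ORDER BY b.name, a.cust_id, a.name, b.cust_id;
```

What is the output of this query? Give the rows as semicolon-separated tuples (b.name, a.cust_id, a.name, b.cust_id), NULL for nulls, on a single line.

INNER JOIN keeps only pairs where the ON condition holds.
Matching on a.cust_id = b.cust_id.
Matched pairs: 12.

(Carol, 5, Carol, 5); (Carol, 5, Mona, 5); (Heidi, 7, Heidi, 7); (Heidi, 7, Liam, 7); (Liam, 7, Heidi, 7); (Liam, 7, Liam, 7); (Mona, 5, Carol, 5); (Mona, 5, Mona, 5); (Quinn, 1, Quinn, 1); (Tom, 2, Tom, 2); (Tom, 6, Tom, 6); (Uma, 3, Uma, 3)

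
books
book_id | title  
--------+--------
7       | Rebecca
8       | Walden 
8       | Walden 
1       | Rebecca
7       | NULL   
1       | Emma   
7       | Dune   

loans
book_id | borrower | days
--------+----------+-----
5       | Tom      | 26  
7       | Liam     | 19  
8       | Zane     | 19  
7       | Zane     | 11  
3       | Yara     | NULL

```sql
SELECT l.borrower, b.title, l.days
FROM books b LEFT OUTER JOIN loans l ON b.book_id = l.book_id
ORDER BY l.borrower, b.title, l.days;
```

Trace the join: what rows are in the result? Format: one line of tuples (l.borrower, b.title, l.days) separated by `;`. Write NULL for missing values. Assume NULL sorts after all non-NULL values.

(Liam, Dune, 19); (Liam, Rebecca, 19); (Liam, NULL, 19); (Zane, Dune, 11); (Zane, Rebecca, 11); (Zane, Walden, 19); (Zane, Walden, 19); (Zane, NULL, 11); (NULL, Emma, NULL); (NULL, Rebecca, NULL)

LEFT JOIN keeps every row from `books`; unmatched rows get NULL for `loans`'s columns.
Matching on b.book_id = l.book_id.
- book_id=7: 2 matching l row(s), so 2 row(s) emitted.
- book_id=8: 1 matching l row(s), so 1 row(s) emitted.
- book_id=8: 1 matching l row(s), so 1 row(s) emitted.
- book_id=1: no l row matches, row kept with l columns NULL.
- book_id=7: 2 matching l row(s), so 2 row(s) emitted.
- book_id=1: no l row matches, row kept with l columns NULL.
- book_id=7: 2 matching l row(s), so 2 row(s) emitted.
After projecting and ordering:
l.borrower | b.title | l.days
Liam | Dune | 19
Liam | Rebecca | 19
Liam | NULL | 19
Zane | Dune | 11
Zane | Rebecca | 11
Zane | Walden | 19
Zane | Walden | 19
Zane | NULL | 11
NULL | Emma | NULL
NULL | Rebecca | NULL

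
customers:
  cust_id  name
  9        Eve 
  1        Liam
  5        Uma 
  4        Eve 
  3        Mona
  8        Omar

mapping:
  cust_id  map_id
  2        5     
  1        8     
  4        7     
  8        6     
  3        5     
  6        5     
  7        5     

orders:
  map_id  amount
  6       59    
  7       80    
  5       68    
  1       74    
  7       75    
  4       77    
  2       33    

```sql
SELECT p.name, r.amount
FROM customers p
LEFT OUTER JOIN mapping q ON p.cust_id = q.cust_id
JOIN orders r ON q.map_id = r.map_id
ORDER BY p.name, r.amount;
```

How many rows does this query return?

4

Evaluate left to right. First `customers p LEFT JOIN mapping q` on cust_id: 6 row(s).
Then INNER JOIN `orders r` on map_id: keep only rows whose q.map_id appears in r.
Result: 4 row(s).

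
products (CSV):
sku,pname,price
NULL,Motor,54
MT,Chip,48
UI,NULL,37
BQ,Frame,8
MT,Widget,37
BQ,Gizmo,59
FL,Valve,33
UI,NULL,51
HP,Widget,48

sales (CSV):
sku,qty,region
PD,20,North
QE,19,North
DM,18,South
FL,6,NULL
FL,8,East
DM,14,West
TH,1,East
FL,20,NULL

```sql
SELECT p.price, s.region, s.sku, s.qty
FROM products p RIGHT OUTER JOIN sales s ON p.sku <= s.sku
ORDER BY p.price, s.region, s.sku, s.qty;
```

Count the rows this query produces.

RIGHT JOIN keeps every row from `sales`; unmatched rows get NULL for `products`'s columns.
Matching on p.sku <= s.sku. A NULL in a compared column never satisfies the condition.
- sku=NULL: no matching s row.
- sku=MT: 3 matching s row(s), so 3 row(s) emitted.
- sku=UI: no matching s row.
- sku=BQ: 8 matching s row(s), so 8 row(s) emitted.
- sku=MT: 3 matching s row(s), so 3 row(s) emitted.
- sku=BQ: 8 matching s row(s), so 8 row(s) emitted.
- sku=FL: 6 matching s row(s), so 6 row(s) emitted.
- sku=UI: no matching s row.
- sku=HP: 3 matching s row(s), so 3 row(s) emitted.
- every s row matched at least one p row.
Total: 31 rows.

31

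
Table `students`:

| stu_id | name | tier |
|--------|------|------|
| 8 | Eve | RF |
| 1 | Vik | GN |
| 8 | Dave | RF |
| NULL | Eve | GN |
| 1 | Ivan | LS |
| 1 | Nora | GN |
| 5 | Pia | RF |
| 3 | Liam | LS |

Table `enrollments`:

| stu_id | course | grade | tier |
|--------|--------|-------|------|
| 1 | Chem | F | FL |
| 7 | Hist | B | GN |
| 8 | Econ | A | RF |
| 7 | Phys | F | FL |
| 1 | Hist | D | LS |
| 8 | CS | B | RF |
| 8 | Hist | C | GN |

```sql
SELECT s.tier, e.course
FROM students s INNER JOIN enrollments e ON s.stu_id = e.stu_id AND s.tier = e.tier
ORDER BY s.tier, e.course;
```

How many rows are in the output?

5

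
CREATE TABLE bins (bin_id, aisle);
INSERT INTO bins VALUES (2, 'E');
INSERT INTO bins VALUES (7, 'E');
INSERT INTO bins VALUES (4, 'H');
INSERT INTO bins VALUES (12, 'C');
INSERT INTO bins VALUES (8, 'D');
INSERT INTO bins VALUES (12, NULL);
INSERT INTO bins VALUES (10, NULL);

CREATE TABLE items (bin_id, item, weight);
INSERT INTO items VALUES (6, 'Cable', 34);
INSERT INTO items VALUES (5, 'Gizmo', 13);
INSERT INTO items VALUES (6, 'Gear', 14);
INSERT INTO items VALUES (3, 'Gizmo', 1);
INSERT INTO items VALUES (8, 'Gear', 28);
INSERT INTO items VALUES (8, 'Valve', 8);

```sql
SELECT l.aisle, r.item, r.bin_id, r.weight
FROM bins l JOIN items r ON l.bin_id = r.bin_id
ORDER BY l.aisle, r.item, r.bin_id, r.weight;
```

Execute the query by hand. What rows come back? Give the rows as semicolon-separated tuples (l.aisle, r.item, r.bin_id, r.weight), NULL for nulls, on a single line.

(D, Gear, 8, 28); (D, Valve, 8, 8)

INNER JOIN keeps only pairs where the ON condition holds.
Matching on l.bin_id = r.bin_id.
- bin_id=2: no matching r row, dropped.
- bin_id=7: no matching r row, dropped.
- bin_id=4: no matching r row, dropped.
- bin_id=12: no matching r row, dropped.
- bin_id=8: 2 matching r row(s), so 2 row(s) emitted.
- bin_id=12: no matching r row, dropped.
- bin_id=10: no matching r row, dropped.
After projecting and ordering:
l.aisle | r.item | r.bin_id | r.weight
D | Gear | 8 | 28
D | Valve | 8 | 8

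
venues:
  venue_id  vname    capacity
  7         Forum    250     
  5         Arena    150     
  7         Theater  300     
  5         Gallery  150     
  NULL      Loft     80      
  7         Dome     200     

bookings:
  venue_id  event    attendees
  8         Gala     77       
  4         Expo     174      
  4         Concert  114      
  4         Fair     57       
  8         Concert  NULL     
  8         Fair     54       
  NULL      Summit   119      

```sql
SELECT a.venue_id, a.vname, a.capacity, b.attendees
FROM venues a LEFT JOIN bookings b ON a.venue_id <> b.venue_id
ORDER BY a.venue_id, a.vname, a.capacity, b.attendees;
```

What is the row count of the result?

LEFT JOIN keeps every row from `venues`; unmatched rows get NULL for `bookings`'s columns.
Matching on a.venue_id <> b.venue_id. A NULL in a compared column never satisfies the condition.
- a (venue_id=7) pairs with 6 row(s) of b.
- a (venue_id=5) pairs with 6 row(s) of b.
- a (venue_id=7) pairs with 6 row(s) of b.
- a (venue_id=5) pairs with 6 row(s) of b.
- a (venue_id=NULL) has no partner → padded with NULL.
- a (venue_id=7) pairs with 6 row(s) of b.
Total: 30 matched + 1 padded = 31 rows.

31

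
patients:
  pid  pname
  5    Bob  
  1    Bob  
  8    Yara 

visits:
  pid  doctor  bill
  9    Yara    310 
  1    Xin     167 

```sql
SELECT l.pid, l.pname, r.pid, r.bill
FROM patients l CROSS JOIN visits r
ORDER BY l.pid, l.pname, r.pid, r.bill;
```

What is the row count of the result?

6

CROSS JOIN pairs every row of `patients` with every row of `visits`: 3 × 2 = 6 rows.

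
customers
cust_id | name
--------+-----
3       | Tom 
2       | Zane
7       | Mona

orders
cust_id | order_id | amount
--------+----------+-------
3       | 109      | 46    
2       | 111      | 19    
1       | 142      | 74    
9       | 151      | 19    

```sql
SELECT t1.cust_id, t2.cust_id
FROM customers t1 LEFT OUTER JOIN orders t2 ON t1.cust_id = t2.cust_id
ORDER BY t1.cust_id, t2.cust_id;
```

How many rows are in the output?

3

LEFT JOIN keeps every row from `customers`; unmatched rows get NULL for `orders`'s columns.
Matching on t1.cust_id = t2.cust_id.
- cust_id=3: 1 matching t2 row(s), so 1 row(s) emitted.
- cust_id=2: 1 matching t2 row(s), so 1 row(s) emitted.
- cust_id=7: no t2 row matches, row kept with t2 columns NULL.
Total: 2 matched + 1 padded = 3 rows.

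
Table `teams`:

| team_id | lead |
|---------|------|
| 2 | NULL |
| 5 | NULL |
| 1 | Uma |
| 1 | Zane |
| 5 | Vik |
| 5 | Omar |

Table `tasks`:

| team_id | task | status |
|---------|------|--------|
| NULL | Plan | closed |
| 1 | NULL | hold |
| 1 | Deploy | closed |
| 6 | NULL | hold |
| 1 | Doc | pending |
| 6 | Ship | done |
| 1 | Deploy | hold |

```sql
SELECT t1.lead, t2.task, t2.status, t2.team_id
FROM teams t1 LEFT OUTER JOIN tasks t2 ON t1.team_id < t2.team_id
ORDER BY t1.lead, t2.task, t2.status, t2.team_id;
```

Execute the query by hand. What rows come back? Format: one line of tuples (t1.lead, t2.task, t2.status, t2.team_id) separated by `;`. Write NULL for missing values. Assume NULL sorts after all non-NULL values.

LEFT JOIN keeps every row from `teams`; unmatched rows get NULL for `tasks`'s columns.
Matching on t1.team_id < t2.team_id. A NULL in a compared column never satisfies the condition.
Matched pairs: 12; unmatched t1 rows kept: 0.

(Omar, Ship, done, 6); (Omar, NULL, hold, 6); (Uma, Ship, done, 6); (Uma, NULL, hold, 6); (Vik, Ship, done, 6); (Vik, NULL, hold, 6); (Zane, Ship, done, 6); (Zane, NULL, hold, 6); (NULL, Ship, done, 6); (NULL, Ship, done, 6); (NULL, NULL, hold, 6); (NULL, NULL, hold, 6)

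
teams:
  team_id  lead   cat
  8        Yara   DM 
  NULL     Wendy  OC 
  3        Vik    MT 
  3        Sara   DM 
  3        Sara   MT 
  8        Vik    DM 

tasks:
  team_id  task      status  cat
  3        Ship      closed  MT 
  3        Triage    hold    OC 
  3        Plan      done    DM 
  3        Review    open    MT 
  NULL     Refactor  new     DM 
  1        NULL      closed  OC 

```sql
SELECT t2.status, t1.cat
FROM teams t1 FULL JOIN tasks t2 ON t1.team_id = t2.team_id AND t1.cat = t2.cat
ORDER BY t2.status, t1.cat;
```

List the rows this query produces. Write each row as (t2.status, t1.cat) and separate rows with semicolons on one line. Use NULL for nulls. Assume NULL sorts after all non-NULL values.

FULL OUTER JOIN keeps every row from both sides; unmatched rows get NULL for the other side's columns.
Matching on t1.team_id = t2.team_id AND t1.cat = t2.cat. A NULL in a compared column never satisfies the condition.
- t1 (team_id=8, cat=DM) has no partner → padded with NULL.
- t1 (team_id=NULL, cat=OC) has no partner → padded with NULL.
- t1 (team_id=3, cat=MT) pairs with 2 row(s) of t2.
- t1 (team_id=3, cat=DM) pairs with 1 row(s) of t2.
- t1 (team_id=3, cat=MT) pairs with 2 row(s) of t2.
- t1 (team_id=8, cat=DM) has no partner → padded with NULL.
- 3 t2 row(s) had no t1 match → kept, t1 columns NULL.

(closed, MT); (closed, MT); (closed, NULL); (done, DM); (hold, NULL); (new, NULL); (open, MT); (open, MT); (NULL, DM); (NULL, DM); (NULL, OC)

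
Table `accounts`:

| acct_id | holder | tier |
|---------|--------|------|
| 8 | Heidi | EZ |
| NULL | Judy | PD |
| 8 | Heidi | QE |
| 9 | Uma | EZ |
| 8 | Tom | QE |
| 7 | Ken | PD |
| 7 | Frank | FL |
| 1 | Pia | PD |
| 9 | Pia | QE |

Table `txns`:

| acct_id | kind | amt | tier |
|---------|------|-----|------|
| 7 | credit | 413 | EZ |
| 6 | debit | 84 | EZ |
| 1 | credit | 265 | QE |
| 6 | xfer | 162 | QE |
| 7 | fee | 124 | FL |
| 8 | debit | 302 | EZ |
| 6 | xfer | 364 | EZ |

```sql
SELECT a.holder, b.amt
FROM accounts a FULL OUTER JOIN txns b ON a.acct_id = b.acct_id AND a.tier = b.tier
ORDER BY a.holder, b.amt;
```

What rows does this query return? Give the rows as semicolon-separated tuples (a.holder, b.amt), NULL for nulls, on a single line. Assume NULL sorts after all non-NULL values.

(Frank, 124); (Heidi, 302); (Heidi, NULL); (Judy, NULL); (Ken, NULL); (Pia, NULL); (Pia, NULL); (Tom, NULL); (Uma, NULL); (NULL, 84); (NULL, 162); (NULL, 265); (NULL, 364); (NULL, 413)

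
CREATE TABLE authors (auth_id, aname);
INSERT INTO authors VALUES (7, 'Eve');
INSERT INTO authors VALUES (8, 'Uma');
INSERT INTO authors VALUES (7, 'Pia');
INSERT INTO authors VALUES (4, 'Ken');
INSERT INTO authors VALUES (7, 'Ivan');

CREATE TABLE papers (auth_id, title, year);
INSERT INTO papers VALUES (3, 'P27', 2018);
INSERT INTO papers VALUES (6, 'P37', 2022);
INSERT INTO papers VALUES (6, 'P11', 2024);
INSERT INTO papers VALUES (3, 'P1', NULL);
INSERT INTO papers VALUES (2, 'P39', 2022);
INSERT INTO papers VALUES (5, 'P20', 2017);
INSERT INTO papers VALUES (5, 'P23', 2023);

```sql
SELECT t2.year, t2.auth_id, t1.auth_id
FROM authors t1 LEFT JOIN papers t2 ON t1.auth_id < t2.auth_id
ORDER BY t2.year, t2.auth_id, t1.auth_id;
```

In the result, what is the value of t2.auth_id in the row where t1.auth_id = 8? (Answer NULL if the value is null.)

NULL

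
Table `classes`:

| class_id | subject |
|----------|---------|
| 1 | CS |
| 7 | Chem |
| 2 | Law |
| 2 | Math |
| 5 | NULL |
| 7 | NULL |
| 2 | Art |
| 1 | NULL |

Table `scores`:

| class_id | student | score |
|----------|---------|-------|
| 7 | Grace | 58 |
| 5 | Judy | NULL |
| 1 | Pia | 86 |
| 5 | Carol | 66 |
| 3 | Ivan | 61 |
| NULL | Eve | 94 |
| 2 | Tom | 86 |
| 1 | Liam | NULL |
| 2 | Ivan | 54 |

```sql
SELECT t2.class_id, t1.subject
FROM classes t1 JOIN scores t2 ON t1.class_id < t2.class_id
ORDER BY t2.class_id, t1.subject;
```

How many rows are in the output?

25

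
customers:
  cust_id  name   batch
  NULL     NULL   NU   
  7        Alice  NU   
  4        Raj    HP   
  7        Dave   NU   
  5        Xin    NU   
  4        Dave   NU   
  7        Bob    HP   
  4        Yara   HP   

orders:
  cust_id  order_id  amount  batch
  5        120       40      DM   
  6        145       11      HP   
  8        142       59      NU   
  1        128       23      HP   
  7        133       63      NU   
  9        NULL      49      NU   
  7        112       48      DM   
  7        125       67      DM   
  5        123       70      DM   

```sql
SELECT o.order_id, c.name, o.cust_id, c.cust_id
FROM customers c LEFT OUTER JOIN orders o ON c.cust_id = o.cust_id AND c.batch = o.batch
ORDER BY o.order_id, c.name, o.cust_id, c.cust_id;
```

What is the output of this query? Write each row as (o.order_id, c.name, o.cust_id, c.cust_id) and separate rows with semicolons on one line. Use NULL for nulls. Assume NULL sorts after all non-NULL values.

(133, Alice, 7, 7); (133, Dave, 7, 7); (NULL, Bob, NULL, 7); (NULL, Dave, NULL, 4); (NULL, Raj, NULL, 4); (NULL, Xin, NULL, 5); (NULL, Yara, NULL, 4); (NULL, NULL, NULL, NULL)

LEFT JOIN keeps every row from `customers`; unmatched rows get NULL for `orders`'s columns.
Matching on c.cust_id = o.cust_id AND c.batch = o.batch. A NULL in a compared column never satisfies the condition.
- cust_id=NULL, batch=NU: no o row matches, row kept with o columns NULL.
- cust_id=7, batch=NU: 1 matching o row(s), so 1 row(s) emitted.
- cust_id=4, batch=HP: no o row matches, row kept with o columns NULL.
- cust_id=7, batch=NU: 1 matching o row(s), so 1 row(s) emitted.
- cust_id=5, batch=NU: no o row matches, row kept with o columns NULL.
- cust_id=4, batch=NU: no o row matches, row kept with o columns NULL.
- cust_id=7, batch=HP: no o row matches, row kept with o columns NULL.
- cust_id=4, batch=HP: no o row matches, row kept with o columns NULL.
After projecting and ordering:
o.order_id | c.name | o.cust_id | c.cust_id
133 | Alice | 7 | 7
133 | Dave | 7 | 7
NULL | Bob | NULL | 7
NULL | Dave | NULL | 4
NULL | Raj | NULL | 4
NULL | Xin | NULL | 5
NULL | Yara | NULL | 4
NULL | NULL | NULL | NULL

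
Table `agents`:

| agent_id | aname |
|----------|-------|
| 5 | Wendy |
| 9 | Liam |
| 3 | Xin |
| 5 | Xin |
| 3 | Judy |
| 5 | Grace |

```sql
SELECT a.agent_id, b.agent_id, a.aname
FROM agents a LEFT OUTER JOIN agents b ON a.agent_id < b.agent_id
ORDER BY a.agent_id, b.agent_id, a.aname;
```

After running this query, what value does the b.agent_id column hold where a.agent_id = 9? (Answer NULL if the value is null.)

NULL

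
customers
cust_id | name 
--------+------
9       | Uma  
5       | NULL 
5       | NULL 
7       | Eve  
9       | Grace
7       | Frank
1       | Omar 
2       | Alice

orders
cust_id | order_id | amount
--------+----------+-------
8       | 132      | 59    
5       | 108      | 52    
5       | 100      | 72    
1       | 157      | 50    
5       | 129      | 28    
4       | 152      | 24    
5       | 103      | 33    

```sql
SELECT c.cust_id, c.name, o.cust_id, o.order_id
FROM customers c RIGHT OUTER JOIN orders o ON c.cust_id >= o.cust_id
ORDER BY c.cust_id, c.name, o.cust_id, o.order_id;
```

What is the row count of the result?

40

RIGHT JOIN keeps every row from `orders`; unmatched rows get NULL for `customers`'s columns.
Matching on c.cust_id >= o.cust_id.
- c (cust_id=9) pairs with 7 row(s) of o.
- c (cust_id=5) pairs with 6 row(s) of o.
- c (cust_id=5) pairs with 6 row(s) of o.
- c (cust_id=7) pairs with 6 row(s) of o.
- c (cust_id=9) pairs with 7 row(s) of o.
- c (cust_id=7) pairs with 6 row(s) of o.
- c (cust_id=1) pairs with 1 row(s) of o.
- c (cust_id=2) pairs with 1 row(s) of o.
- every o row matched at least one c row.
Total: 40 rows.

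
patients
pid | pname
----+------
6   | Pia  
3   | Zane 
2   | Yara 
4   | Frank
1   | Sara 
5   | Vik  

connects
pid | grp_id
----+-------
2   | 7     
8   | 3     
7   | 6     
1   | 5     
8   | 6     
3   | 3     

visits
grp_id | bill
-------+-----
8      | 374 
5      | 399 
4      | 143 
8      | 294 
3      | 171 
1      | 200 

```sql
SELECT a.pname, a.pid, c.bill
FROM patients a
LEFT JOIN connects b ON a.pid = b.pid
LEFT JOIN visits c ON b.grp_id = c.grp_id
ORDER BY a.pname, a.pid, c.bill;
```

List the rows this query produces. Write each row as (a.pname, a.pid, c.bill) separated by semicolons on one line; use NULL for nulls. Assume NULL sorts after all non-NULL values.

(Frank, 4, NULL); (Pia, 6, NULL); (Sara, 1, 399); (Vik, 5, NULL); (Yara, 2, NULL); (Zane, 3, 171)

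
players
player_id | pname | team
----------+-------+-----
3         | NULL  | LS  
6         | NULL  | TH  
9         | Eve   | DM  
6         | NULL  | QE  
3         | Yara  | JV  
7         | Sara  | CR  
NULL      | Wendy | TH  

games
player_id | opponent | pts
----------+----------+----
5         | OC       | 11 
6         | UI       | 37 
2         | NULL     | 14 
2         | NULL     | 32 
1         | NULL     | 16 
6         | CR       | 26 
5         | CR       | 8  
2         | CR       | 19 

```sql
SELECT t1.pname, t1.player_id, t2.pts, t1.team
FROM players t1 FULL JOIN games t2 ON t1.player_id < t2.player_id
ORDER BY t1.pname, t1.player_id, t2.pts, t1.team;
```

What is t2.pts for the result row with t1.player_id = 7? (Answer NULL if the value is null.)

FULL OUTER JOIN keeps every row from both sides; unmatched rows get NULL for the other side's columns.
Matching on t1.player_id < t2.player_id. A NULL in a compared column never satisfies the condition.
- t1 (player_id=3) pairs with 4 row(s) of t2.
- t1 (player_id=6) has no partner → padded with NULL.
- t1 (player_id=9) has no partner → padded with NULL.
- t1 (player_id=6) has no partner → padded with NULL.
- t1 (player_id=3) pairs with 4 row(s) of t2.
- t1 (player_id=7) has no partner → padded with NULL.
- t1 (player_id=NULL) has no partner → padded with NULL.
- plus 4 unmatched t2 row(s), each kept with NULL t1 columns.

NULL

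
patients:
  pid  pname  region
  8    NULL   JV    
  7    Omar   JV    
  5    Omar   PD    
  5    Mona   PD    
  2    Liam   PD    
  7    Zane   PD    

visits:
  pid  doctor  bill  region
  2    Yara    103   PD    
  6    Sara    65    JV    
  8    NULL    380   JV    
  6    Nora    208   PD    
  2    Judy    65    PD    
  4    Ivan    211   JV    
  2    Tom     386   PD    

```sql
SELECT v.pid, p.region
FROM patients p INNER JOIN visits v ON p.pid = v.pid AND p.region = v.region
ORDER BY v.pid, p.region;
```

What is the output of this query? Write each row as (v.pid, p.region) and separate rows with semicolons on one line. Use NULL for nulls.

INNER JOIN keeps only pairs where the ON condition holds.
Matching on p.pid = v.pid AND p.region = v.region.
- pid=8, region=JV: 1 matching v row(s), so 1 row(s) emitted.
- pid=7, region=JV: no matching v row, dropped.
- pid=5, region=PD: no matching v row, dropped.
- pid=5, region=PD: no matching v row, dropped.
- pid=2, region=PD: 3 matching v row(s), so 3 row(s) emitted.
- pid=7, region=PD: no matching v row, dropped.
After projecting and ordering:
v.pid | p.region
2 | PD
2 | PD
2 | PD
8 | JV

(2, PD); (2, PD); (2, PD); (8, JV)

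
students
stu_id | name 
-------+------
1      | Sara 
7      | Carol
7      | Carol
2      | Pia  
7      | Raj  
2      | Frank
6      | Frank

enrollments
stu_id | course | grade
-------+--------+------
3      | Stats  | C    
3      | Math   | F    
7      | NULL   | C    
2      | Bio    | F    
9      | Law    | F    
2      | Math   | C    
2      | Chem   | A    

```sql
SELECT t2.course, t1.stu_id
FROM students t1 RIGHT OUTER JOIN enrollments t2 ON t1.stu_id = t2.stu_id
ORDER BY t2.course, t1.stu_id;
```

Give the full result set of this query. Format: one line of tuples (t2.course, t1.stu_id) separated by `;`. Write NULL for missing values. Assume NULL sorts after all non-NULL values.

RIGHT JOIN keeps every row from `enrollments`; unmatched rows get NULL for `students`'s columns.
Matching on t1.stu_id = t2.stu_id.
- stu_id=1: no matching t2 row.
- stu_id=7: 1 matching t2 row(s), so 1 row(s) emitted.
- stu_id=7: 1 matching t2 row(s), so 1 row(s) emitted.
- stu_id=2: 3 matching t2 row(s), so 3 row(s) emitted.
- stu_id=7: 1 matching t2 row(s), so 1 row(s) emitted.
- stu_id=2: 3 matching t2 row(s), so 3 row(s) emitted.
- stu_id=6: no matching t2 row.
- 3 t2 row(s) had no t1 match → kept, t1 columns NULL.

(Bio, 2); (Bio, 2); (Chem, 2); (Chem, 2); (Law, NULL); (Math, 2); (Math, 2); (Math, NULL); (Stats, NULL); (NULL, 7); (NULL, 7); (NULL, 7)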